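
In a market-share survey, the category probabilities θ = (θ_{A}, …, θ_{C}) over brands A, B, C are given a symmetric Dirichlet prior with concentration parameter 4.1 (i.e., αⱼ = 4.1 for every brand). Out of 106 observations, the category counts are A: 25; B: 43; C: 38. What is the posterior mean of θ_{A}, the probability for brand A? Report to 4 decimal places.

The Dirichlet prior is conjugate to the Multinomial likelihood: each posterior αⱼ = prior αⱼ + observed count nⱼ.
Posterior concentration: (29.1, 47.1, 42.1), total = 118.3.
E[θ_{A}|data] = α_{A}/Σα = 29.1/118.3 = 0.2460.

0.2460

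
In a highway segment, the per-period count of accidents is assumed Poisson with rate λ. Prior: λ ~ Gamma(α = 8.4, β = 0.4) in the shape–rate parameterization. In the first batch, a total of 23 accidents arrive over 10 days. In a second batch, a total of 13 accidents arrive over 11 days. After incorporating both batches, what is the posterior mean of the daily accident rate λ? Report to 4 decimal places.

With a Gamma(shape α, rate β) prior, the Poisson likelihood is conjugate: the posterior is Gamma(α + ΣXᵢ, β + n).
After batch 1: Gamma(α+S, β+n) = Gamma(8.4+23, 0.4+10) = Gamma(31.4, 10.4).
After batch 2: Gamma(α+S, β+n) = Gamma(31.4+13, 10.4+11) = Gamma(44.4, 21.4).
Posterior mean = α/β = 44.4/21.4 = 2.0748.

2.0748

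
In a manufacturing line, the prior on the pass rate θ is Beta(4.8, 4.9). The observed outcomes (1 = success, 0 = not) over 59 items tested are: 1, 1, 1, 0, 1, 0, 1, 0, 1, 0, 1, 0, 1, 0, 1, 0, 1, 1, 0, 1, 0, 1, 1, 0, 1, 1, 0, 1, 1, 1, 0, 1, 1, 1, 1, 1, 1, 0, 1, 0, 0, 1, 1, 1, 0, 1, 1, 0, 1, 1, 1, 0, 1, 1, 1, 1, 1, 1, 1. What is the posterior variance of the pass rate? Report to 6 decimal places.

0.003188

The Beta prior is conjugate to a Binomial/Bernoulli likelihood; the update adds successes to α and failures to β.
Posterior: Beta(α+k, β+n−k) = Beta(4.8+41, 4.9+18) = Beta(45.8, 22.9).
Var = αβ/((α+β)²(α+β+1)) = 45.8·22.9/(68.7²·69.7) = 0.003188.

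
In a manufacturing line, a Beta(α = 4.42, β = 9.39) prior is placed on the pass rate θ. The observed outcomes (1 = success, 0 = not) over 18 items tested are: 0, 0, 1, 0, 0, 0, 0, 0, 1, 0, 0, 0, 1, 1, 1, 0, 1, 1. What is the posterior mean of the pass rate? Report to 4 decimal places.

The Beta prior is conjugate to a Binomial/Bernoulli likelihood; the update adds successes to α and failures to β.
Posterior: Beta(α+k, β+n−k) = Beta(4.42+7, 9.39+11) = Beta(11.42, 20.39).
Posterior mean = α/(α+β) = 11.42/31.81 = 0.3590.

0.3590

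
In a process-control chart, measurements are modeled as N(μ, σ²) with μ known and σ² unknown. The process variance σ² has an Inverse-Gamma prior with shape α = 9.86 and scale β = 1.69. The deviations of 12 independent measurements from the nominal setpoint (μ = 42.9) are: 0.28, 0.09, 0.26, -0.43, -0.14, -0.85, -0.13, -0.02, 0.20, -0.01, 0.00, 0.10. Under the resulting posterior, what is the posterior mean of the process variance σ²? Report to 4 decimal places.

0.1524

With known mean μ and an Inverse-Gamma(α, β) prior on σ², the Normal likelihood is conjugate: posterior is Inv-Gamma(α + n/2, β + Σ(xᵢ−μ)²/2).
Σ(xᵢ−μ)² = (0.28)² + (0.09)² + (0.26)² + (-0.43)² + (-0.14)² + (-0.85)² + (-0.13)² + (-0.02)² + (0.20)² + (-0.01)² + (0.00)² + (0.10)² = 1.1485.
Posterior: Inv-Gamma(9.86 + 12/2, 1.69 + 1.1485/2) = Inv-Gamma(15.86, 2.26425).
E[σ²|data] = β/(α−1) = 2.26425/14.86 = 0.1524.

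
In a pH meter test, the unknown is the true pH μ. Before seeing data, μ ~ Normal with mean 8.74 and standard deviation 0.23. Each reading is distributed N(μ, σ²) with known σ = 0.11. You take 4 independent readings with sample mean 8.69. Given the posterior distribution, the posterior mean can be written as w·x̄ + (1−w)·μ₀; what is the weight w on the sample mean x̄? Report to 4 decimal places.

0.9459

For Normal data with known variance σ², a Normal(μ₀, σ₀²) prior on μ is conjugate. Posterior precision = 1/σ₀² + n/σ²; posterior mean is the precision-weighted average of μ₀ and x̄.
σ₀² = 0.23² = 0.0529, σ² = 0.11² = 0.0121. Prior precision 1/σ₀² = 1/0.0529; data precision n/σ² = 4/0.0121.
w = (n/σ²)/(1/σ₀² + n/σ²) = n·σ₀²/(σ² + n·σ₀²) = 4·0.0529/(0.0121 + 4·0.0529) = 0.2116/0.2237 = 0.9459.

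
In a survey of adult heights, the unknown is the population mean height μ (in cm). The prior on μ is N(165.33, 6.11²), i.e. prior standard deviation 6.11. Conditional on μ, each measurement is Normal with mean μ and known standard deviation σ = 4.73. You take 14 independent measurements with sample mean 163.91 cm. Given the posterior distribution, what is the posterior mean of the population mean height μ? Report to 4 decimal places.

For Normal data with known variance σ², a Normal(μ₀, σ₀²) prior on μ is conjugate. Posterior precision = 1/σ₀² + n/σ²; posterior mean is the precision-weighted average of μ₀ and x̄.
n·x̄ = 14·163.91 = 2294.74.
σ₀² = 6.11² = 37.3321, σ² = 4.73² = 22.3729; σ² + n·σ₀² = 22.3729 + 14·37.3321 = 545.0223.
Posterior mean = (μ₀/σ₀² + n·x̄/σ²)/(1/σ₀² + n/σ²) = (σ²·μ₀ + σ₀²·n·x̄)/(σ² + n·σ₀²) = (22.3729·165.33 + 37.3321·2294.74)/545.0223 = 89366.374711/545.0223 = 163.9683.

163.9683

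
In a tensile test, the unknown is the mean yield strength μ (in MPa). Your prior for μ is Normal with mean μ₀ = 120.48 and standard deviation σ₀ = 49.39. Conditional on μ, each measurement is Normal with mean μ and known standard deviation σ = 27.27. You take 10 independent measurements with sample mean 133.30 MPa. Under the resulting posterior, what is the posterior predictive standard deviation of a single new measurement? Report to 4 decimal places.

28.5625

For Normal data with known variance σ², a Normal(μ₀, σ₀²) prior on μ is conjugate. Posterior precision = 1/σ₀² + n/σ²; posterior mean is the precision-weighted average of μ₀ and x̄.
σ₀² = 49.39² = 2439.3721, σ² = 27.27² = 743.6529; σ² + n·σ₀² = 743.6529 + 10·2439.3721 = 25137.3739.
Posterior precision = 1/σ₀² + n/σ² = 1/2439.3721 + 10/743.6529 = (σ² + n·σ₀²)/(σ₀²σ²) = 25137.3739/(2439.3721·743.6529); posterior variance σₙ² = σ₀²σ²/(σ² + n·σ₀²) = 2439.3721·743.6529/25137.3739 = 72.165300.
Predictive variance for one new observation = σₙ² + σ² = 2439.3721·743.6529/25137.3739 + 743.6529 = σ²·(σ₀² + 25137.3739)/25137.3739 = 743.6529·27576.746/25137.3739 = 815.818200; SD = √(743.6529·27576.746/25137.3739) = 28.5625.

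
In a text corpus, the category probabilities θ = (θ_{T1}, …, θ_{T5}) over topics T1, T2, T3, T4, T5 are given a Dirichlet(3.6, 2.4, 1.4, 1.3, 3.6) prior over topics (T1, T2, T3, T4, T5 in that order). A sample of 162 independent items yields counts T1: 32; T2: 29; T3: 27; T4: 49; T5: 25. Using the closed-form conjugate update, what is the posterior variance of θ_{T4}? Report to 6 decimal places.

0.001171

The Dirichlet prior is conjugate to the Multinomial likelihood: each posterior αⱼ = prior αⱼ + observed count nⱼ.
Posterior concentration: (35.6, 31.4, 28.4, 50.3, 28.6), total = 174.3.
Var[θ_j] = α_j(Σα−α_j)/((Σα)²(Σα+1)) = 50.3·124.0/(174.3²·175.3) = 0.001171.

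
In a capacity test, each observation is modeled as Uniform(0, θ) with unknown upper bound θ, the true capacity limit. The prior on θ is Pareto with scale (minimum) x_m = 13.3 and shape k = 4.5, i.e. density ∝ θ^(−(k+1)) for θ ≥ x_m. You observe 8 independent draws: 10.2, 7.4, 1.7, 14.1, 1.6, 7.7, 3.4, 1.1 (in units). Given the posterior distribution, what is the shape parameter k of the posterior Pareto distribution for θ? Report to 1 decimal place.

A Pareto(scale x_m, shape k) prior on the upper bound θ of Uniform(0, θ) is conjugate: posterior is Pareto(max(x_m, max xᵢ), k + n).
Sample maximum = 14.1; prior scale x_m = 13.3 → posterior scale = max = 14.1.
Posterior shape = 4.5 + 8 = 12.5.
Posterior shape k = 12.5.

12.5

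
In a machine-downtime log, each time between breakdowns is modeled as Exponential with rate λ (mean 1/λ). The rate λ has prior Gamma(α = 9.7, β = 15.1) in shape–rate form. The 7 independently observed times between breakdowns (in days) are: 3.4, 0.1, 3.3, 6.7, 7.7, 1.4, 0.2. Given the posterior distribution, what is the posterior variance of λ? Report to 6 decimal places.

0.011626

With a Gamma(shape α, rate β) prior on the exponential rate λ, the posterior after n observations with total T = Σxᵢ is Gamma(α+n, β+T).
Sum of observations T = 22.8 days; n = 7.
Posterior: Gamma(9.7+7, 15.1+22.8) = Gamma(16.7, 37.9).
Var = α/β² = 0.011626.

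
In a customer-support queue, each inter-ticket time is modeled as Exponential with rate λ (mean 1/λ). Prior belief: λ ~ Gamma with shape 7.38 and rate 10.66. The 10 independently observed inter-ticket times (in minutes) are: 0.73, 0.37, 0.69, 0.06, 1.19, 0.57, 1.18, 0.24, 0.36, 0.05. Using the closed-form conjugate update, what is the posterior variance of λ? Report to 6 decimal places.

0.067050

With a Gamma(shape α, rate β) prior on the exponential rate λ, the posterior after n observations with total T = Σxᵢ is Gamma(α+n, β+T).
Sum of observations T = 5.44 minutes; n = 10.
Posterior: Gamma(7.38+10, 10.66+5.44) = Gamma(17.38, 16.10).
Var = α/β² = 0.067050.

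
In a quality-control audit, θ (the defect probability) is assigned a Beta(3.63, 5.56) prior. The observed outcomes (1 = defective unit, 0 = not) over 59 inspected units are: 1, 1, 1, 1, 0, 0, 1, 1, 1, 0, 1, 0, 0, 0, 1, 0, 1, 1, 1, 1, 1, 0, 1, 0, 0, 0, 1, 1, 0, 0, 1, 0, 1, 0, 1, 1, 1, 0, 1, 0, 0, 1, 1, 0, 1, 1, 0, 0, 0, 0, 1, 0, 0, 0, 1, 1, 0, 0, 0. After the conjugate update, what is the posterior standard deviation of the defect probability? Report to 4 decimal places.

The Beta prior is conjugate to a Binomial/Bernoulli likelihood; the update adds successes to α and failures to β.
Posterior: Beta(α+k, β+n−k) = Beta(3.63+30, 5.56+29) = Beta(33.63, 34.56).
Var = αβ/((α+β)²(α+β+1)) = 33.63·34.56/(68.19²·69.19) = 0.00361257; SD = √0.00361257 = 0.0601.

0.0601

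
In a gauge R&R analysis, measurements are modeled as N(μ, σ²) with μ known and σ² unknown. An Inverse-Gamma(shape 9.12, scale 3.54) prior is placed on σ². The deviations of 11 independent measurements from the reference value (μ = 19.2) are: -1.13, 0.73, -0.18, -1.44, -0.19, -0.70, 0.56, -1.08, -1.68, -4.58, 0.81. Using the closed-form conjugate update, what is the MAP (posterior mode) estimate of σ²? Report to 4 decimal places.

1.1990

With known mean μ and an Inverse-Gamma(α, β) prior on σ², the Normal likelihood is conjugate: posterior is Inv-Gamma(α + n/2, β + Σ(xᵢ−μ)²/2).
Σ(xᵢ−μ)² = (-1.13)² + (0.73)² + (-0.18)² + (-1.44)² + (-0.19)² + (-0.70)² + (0.56)² + (-1.08)² + (-1.68)² + (-4.58)² + (0.81)² = 30.3768.
Posterior: Inv-Gamma(9.12 + 11/2, 3.54 + 30.3768/2) = Inv-Gamma(14.62, 18.72840).
Mode = β/(α+1) = 18.72840/15.62 = 1.1990.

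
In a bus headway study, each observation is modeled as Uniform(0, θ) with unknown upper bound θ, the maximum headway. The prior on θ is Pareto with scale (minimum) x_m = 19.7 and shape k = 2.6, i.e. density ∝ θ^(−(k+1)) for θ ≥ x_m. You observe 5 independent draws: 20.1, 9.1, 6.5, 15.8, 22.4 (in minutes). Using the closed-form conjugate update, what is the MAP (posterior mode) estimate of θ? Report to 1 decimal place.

A Pareto(scale x_m, shape k) prior on the upper bound θ of Uniform(0, θ) is conjugate: posterior is Pareto(max(x_m, max xᵢ), k + n).
Sample maximum = 22.4; prior scale x_m = 19.7 → posterior scale = max = 22.4.
Posterior shape = 2.6 + 5 = 7.6.
The Pareto density is decreasing on [x_m, ∞), so the mode is x_m = 22.4.

22.4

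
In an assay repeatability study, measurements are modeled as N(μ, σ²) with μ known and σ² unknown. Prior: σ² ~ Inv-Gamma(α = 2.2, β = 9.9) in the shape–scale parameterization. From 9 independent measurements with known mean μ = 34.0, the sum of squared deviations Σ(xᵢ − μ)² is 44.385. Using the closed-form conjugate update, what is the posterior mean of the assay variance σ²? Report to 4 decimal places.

5.6303

With known mean μ and an Inverse-Gamma(α, β) prior on σ², the Normal likelihood is conjugate: posterior is Inv-Gamma(α + n/2, β + Σ(xᵢ−μ)²/2).
Posterior: Inv-Gamma(2.2 + 9/2, 9.9 + 44.385/2) = Inv-Gamma(6.70, 32.0925).
E[σ²|data] = β/(α−1) = 32.0925/5.70 = 5.6303.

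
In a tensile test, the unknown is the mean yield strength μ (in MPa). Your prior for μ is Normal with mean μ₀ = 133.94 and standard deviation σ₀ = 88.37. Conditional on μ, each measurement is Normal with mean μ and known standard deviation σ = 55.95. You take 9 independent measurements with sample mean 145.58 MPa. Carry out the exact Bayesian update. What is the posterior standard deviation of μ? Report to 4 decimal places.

18.2480

For Normal data with known variance σ², a Normal(μ₀, σ₀²) prior on μ is conjugate. Posterior precision = 1/σ₀² + n/σ²; posterior mean is the precision-weighted average of μ₀ and x̄.
σ₀² = 88.37² = 7809.2569, σ² = 55.95² = 3130.4025; σ² + n·σ₀² = 3130.4025 + 9·7809.2569 = 73413.7146.
Posterior precision = 1/σ₀² + n/σ² = 1/7809.2569 + 9/3130.4025 = (σ² + n·σ₀²)/(σ₀²σ²) = 73413.7146/(7809.2569·3130.4025); posterior variance σₙ² = σ₀²σ²/(σ² + n·σ₀²) = 7809.2569·3130.4025/73413.7146 = 332.991151.
Posterior SD = √σₙ² = √(7809.2569·3130.4025/73413.7146) = 18.2480.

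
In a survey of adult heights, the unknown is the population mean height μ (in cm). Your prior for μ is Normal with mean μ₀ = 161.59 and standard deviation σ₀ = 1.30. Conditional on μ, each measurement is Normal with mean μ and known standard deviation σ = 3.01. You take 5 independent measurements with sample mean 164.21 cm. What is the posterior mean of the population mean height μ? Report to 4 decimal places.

For Normal data with known variance σ², a Normal(μ₀, σ₀²) prior on μ is conjugate. Posterior precision = 1/σ₀² + n/σ²; posterior mean is the precision-weighted average of μ₀ and x̄.
n·x̄ = 5·164.21 = 821.05.
σ₀² = 1.30² = 1.69, σ² = 3.01² = 9.0601; σ² + n·σ₀² = 9.0601 + 5·1.69 = 17.5101.
Posterior mean = (μ₀/σ₀² + n·x̄/σ²)/(1/σ₀² + n/σ²) = (σ²·μ₀ + σ₀²·n·x̄)/(σ² + n·σ₀²) = (9.0601·161.59 + 1.69·821.05)/17.5101 = 2851.596059/17.5101 = 162.8544.

162.8544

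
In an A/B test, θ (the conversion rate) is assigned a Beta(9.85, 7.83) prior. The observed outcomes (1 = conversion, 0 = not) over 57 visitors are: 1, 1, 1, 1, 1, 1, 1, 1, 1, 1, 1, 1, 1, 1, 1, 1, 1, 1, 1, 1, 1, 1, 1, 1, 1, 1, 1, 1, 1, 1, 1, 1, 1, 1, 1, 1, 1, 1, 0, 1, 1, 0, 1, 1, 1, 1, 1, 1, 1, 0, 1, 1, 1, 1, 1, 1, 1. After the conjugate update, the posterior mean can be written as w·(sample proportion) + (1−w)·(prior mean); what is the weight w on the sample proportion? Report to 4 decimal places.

0.7633

The Beta prior is conjugate to a Binomial/Bernoulli likelihood; the update adds successes to α and failures to β.
Posterior mean = (α₀+k)/(α₀+β₀+n) = [n/(α₀+β₀+n)]·(k/n) + [(α₀+β₀)/(α₀+β₀+n)]·α₀/(α₀+β₀), so only n and the prior enter the weight.
The weight on the data is w = n/(α₀+β₀+n) = 57/(9.85+7.83+57) = 57/74.68 = 0.7633.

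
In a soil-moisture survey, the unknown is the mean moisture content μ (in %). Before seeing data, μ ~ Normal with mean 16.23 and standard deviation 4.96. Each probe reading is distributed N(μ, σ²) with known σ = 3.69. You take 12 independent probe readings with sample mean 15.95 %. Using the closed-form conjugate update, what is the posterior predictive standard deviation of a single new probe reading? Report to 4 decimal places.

3.8342

For Normal data with known variance σ², a Normal(μ₀, σ₀²) prior on μ is conjugate. Posterior precision = 1/σ₀² + n/σ²; posterior mean is the precision-weighted average of μ₀ and x̄.
σ₀² = 4.96² = 24.6016, σ² = 3.69² = 13.6161; σ² + n·σ₀² = 13.6161 + 12·24.6016 = 308.8353.
Posterior precision = 1/σ₀² + n/σ² = 1/24.6016 + 12/13.6161 = (σ² + n·σ₀²)/(σ₀²σ²) = 308.8353/(24.6016·13.6161); posterior variance σₙ² = σ₀²σ²/(σ² + n·σ₀²) = 24.6016·13.6161/308.8353 = 1.084649.
Predictive variance for one new observation = σₙ² + σ² = 24.6016·13.6161/308.8353 + 13.6161 = σ²·(σ₀² + 308.8353)/308.8353 = 13.6161·333.4369/308.8353 = 14.700749; SD = √(13.6161·333.4369/308.8353) = 3.8342.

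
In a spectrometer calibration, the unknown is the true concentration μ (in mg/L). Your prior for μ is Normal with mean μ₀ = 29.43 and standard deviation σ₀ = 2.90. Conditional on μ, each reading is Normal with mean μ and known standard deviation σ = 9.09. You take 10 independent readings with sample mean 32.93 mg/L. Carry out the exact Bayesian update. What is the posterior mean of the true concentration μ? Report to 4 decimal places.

31.1954

For Normal data with known variance σ², a Normal(μ₀, σ₀²) prior on μ is conjugate. Posterior precision = 1/σ₀² + n/σ²; posterior mean is the precision-weighted average of μ₀ and x̄.
n·x̄ = 10·32.93 = 329.3.
σ₀² = 2.90² = 8.41, σ² = 9.09² = 82.6281; σ² + n·σ₀² = 82.6281 + 10·8.41 = 166.7281.
Posterior mean = (μ₀/σ₀² + n·x̄/σ²)/(1/σ₀² + n/σ²) = (σ²·μ₀ + σ₀²·n·x̄)/(σ² + n·σ₀²) = (82.6281·29.43 + 8.41·329.3)/166.7281 = 5201.157983/166.7281 = 31.1954.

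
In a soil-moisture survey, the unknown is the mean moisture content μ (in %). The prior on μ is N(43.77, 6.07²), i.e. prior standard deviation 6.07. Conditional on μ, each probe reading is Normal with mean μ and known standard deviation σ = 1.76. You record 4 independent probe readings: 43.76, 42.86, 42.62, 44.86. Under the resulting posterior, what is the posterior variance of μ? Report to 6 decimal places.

0.758459

For Normal data with known variance σ², a Normal(μ₀, σ₀²) prior on μ is conjugate. Posterior precision = 1/σ₀² + n/σ²; posterior mean is the precision-weighted average of μ₀ and x̄.
σ₀² = 6.07² = 36.8449, σ² = 1.76² = 3.0976; σ² + n·σ₀² = 3.0976 + 4·36.8449 = 150.4772.
Posterior precision = 1/σ₀² + n/σ² = 1/36.8449 + 4/3.0976 = (σ² + n·σ₀²)/(σ₀²σ²) = 150.4772/(36.8449·3.0976); posterior variance σₙ² = σ₀²σ²/(σ² + n·σ₀²) = 36.8449·3.0976/150.4772 = 0.758459.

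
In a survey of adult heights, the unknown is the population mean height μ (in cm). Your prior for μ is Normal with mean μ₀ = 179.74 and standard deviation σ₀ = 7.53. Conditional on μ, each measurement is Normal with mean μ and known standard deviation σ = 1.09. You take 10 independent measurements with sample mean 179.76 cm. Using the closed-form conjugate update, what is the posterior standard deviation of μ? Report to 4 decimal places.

0.3443

For Normal data with known variance σ², a Normal(μ₀, σ₀²) prior on μ is conjugate. Posterior precision = 1/σ₀² + n/σ²; posterior mean is the precision-weighted average of μ₀ and x̄.
σ₀² = 7.53² = 56.7009, σ² = 1.09² = 1.1881; σ² + n·σ₀² = 1.1881 + 10·56.7009 = 568.1971.
Posterior precision = 1/σ₀² + n/σ² = 1/56.7009 + 10/1.1881 = (σ² + n·σ₀²)/(σ₀²σ²) = 568.1971/(56.7009·1.1881); posterior variance σₙ² = σ₀²σ²/(σ² + n·σ₀²) = 56.7009·1.1881/568.1971 = 0.118562.
Posterior SD = √σₙ² = √(56.7009·1.1881/568.1971) = 0.3443.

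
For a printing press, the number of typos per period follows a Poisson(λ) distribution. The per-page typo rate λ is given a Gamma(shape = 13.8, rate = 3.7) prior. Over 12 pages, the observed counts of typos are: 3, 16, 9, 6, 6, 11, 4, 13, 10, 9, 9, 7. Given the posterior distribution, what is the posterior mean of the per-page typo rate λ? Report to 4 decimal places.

With a Gamma(shape α, rate β) prior, the Poisson likelihood is conjugate: the posterior is Gamma(α + ΣXᵢ, β + n).
Sum of counts S = 103 over n = 12 pages.
Posterior: Gamma(α+S, β+n) = Gamma(13.8+103, 3.7+12) = Gamma(116.8, 15.7).
Posterior mean = α/β = 116.8/15.7 = 7.4395.

7.4395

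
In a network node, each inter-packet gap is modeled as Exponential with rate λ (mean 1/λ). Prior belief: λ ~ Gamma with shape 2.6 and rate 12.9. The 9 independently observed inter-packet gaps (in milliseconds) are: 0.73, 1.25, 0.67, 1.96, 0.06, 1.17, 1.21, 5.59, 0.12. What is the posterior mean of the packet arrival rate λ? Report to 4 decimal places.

With a Gamma(shape α, rate β) prior on the exponential rate λ, the posterior after n observations with total T = Σxᵢ is Gamma(α+n, β+T).
Sum of observations T = 12.76 milliseconds; n = 9.
Posterior: Gamma(2.6+9, 12.9+12.76) = Gamma(11.6, 25.66).
Posterior mean of λ = α/β = 11.6/25.66 = 0.4521.

0.4521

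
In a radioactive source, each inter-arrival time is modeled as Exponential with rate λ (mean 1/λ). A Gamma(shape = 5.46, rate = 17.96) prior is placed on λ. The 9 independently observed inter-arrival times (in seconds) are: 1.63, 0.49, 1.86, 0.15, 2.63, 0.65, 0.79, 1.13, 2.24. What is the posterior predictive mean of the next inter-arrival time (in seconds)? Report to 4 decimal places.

2.1939

With a Gamma(shape α, rate β) prior on the exponential rate λ, the posterior after n observations with total T = Σxᵢ is Gamma(α+n, β+T).
Sum of observations T = 11.57 seconds; n = 9.
Posterior: Gamma(5.46+9, 17.96+11.57) = Gamma(14.46, 29.53).
The predictive distribution for the next observation is Lomax; its mean is β/(α−1) = 29.53/13.46 = 2.1939.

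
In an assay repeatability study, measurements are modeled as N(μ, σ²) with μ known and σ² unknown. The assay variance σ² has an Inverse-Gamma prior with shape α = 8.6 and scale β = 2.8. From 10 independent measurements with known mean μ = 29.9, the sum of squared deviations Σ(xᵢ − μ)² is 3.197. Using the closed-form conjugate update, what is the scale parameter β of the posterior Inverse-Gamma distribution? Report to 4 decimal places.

4.3985

With known mean μ and an Inverse-Gamma(α, β) prior on σ², the Normal likelihood is conjugate: posterior is Inv-Gamma(α + n/2, β + Σ(xᵢ−μ)²/2).
Posterior: Inv-Gamma(8.6 + 10/2, 2.8 + 3.197/2) = Inv-Gamma(13.60, 4.3985).
Posterior β = 4.3985.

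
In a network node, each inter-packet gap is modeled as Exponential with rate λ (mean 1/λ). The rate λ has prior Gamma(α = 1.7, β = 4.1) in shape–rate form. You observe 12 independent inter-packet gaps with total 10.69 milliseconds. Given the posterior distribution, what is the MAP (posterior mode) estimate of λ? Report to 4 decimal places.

With a Gamma(shape α, rate β) prior on the exponential rate λ, the posterior after n observations with total T = Σxᵢ is Gamma(α+n, β+T).
Posterior: Gamma(1.7+12, 4.1+10.69) = Gamma(13.7, 14.79).
Mode = (α−1)/β = 0.8587.

0.8587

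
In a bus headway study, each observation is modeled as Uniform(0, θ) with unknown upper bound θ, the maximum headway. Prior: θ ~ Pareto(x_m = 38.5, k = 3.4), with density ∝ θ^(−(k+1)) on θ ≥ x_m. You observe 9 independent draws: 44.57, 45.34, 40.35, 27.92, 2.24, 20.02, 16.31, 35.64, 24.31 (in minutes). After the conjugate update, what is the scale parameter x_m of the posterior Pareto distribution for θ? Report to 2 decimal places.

45.34

A Pareto(scale x_m, shape k) prior on the upper bound θ of Uniform(0, θ) is conjugate: posterior is Pareto(max(x_m, max xᵢ), k + n).
Sample maximum = 45.34; prior scale x_m = 38.5 → posterior scale = max = 45.34.
Posterior shape = 3.4 + 9 = 12.4.
Posterior scale x_m = 45.34.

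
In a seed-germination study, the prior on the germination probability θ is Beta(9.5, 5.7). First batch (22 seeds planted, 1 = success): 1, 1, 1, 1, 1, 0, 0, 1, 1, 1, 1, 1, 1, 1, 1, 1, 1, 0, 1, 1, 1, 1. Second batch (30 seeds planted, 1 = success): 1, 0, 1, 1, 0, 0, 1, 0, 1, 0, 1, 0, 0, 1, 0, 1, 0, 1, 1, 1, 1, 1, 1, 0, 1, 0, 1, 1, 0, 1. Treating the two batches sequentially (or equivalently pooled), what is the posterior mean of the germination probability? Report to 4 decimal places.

0.6920

The Beta prior is conjugate to a Binomial/Bernoulli likelihood; the update adds successes to α and failures to β.
After batch 1: Beta(9.5+19, 5.7+3) = Beta(28.5, 8.7).
After batch 2: Beta(28.5+18, 8.7+12) = Beta(46.5, 20.7).
Posterior mean = α/(α+β) = 46.5/67.2 = 0.6920.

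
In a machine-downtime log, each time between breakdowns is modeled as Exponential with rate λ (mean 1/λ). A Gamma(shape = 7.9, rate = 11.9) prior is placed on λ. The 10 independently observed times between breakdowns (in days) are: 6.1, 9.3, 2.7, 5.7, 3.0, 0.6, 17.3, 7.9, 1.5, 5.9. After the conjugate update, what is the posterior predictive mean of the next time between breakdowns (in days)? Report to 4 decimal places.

With a Gamma(shape α, rate β) prior on the exponential rate λ, the posterior after n observations with total T = Σxᵢ is Gamma(α+n, β+T).
Sum of observations T = 60.0 days; n = 10.
Posterior: Gamma(7.9+10, 11.9+60.0) = Gamma(17.9, 71.9).
The predictive distribution for the next observation is Lomax; its mean is β/(α−1) = 71.9/16.9 = 4.2544.

4.2544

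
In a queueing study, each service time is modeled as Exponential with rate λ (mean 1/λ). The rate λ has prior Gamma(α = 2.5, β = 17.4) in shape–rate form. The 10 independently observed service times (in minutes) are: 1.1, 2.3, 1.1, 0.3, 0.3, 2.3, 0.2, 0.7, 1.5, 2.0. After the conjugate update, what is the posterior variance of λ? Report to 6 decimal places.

0.014660

With a Gamma(shape α, rate β) prior on the exponential rate λ, the posterior after n observations with total T = Σxᵢ is Gamma(α+n, β+T).
Sum of observations T = 11.8 minutes; n = 10.
Posterior: Gamma(2.5+10, 17.4+11.8) = Gamma(12.5, 29.2).
Var = α/β² = 0.014660.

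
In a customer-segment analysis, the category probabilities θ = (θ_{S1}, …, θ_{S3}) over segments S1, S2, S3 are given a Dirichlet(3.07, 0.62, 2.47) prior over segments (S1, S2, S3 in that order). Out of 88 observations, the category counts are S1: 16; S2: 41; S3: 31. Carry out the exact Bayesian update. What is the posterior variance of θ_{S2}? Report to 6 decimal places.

The Dirichlet prior is conjugate to the Multinomial likelihood: each posterior αⱼ = prior αⱼ + observed count nⱼ.
Posterior concentration: (19.07, 41.62, 33.47), total = 94.16.
Var[θ_j] = α_j(Σα−α_j)/((Σα)²(Σα+1)) = 41.62·52.54/(94.16²·95.16) = 0.002592.

0.002592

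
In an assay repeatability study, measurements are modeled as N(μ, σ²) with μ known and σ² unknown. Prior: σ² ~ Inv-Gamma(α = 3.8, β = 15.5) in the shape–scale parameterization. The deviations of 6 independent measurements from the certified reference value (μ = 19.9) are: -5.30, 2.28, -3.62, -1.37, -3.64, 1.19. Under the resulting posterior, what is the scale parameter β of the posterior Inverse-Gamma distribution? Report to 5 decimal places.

46.96770

With known mean μ and an Inverse-Gamma(α, β) prior on σ², the Normal likelihood is conjugate: posterior is Inv-Gamma(α + n/2, β + Σ(xᵢ−μ)²/2).
Σ(xᵢ−μ)² = (-5.30)² + (2.28)² + (-3.62)² + (-1.37)² + (-3.64)² + (1.19)² = 62.9354.
Posterior: Inv-Gamma(3.8 + 6/2, 15.5 + 62.9354/2) = Inv-Gamma(6.80, 46.96770).
Posterior β = 46.96770.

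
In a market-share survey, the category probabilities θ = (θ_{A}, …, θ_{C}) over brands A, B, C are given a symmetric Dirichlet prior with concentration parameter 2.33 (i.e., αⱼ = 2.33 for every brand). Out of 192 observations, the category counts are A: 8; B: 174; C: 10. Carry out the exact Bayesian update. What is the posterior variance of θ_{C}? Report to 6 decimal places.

0.000291

The Dirichlet prior is conjugate to the Multinomial likelihood: each posterior αⱼ = prior αⱼ + observed count nⱼ.
Posterior concentration: (10.33, 176.33, 12.33), total = 198.99.
Var[θ_j] = α_j(Σα−α_j)/((Σα)²(Σα+1)) = 12.33·186.66/(198.99²·199.99) = 0.000291.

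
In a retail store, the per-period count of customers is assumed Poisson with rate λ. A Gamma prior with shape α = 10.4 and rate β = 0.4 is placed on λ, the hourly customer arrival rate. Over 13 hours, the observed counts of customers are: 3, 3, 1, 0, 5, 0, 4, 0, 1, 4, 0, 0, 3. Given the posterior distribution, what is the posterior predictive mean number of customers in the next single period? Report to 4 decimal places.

2.5672

With a Gamma(shape α, rate β) prior, the Poisson likelihood is conjugate: the posterior is Gamma(α + ΣXᵢ, β + n).
Sum of counts S = 24 over n = 13 hours.
Posterior: Gamma(α+S, β+n) = Gamma(10.4+24, 0.4+13) = Gamma(34.4, 13.4).
The predictive distribution for one future period is NegBinom with mean α/β = 2.5672.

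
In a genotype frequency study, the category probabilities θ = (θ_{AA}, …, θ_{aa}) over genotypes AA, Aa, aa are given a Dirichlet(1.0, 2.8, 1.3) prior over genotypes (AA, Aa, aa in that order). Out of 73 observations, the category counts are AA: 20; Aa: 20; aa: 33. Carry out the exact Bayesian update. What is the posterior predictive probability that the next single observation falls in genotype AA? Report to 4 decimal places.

The Dirichlet prior is conjugate to the Multinomial likelihood: each posterior αⱼ = prior αⱼ + observed count nⱼ.
Posterior concentration: (21.0, 22.8, 34.3), total = 78.1.
P(next = AA | data) = α_{AA}/Σα = 0.2689.

0.2689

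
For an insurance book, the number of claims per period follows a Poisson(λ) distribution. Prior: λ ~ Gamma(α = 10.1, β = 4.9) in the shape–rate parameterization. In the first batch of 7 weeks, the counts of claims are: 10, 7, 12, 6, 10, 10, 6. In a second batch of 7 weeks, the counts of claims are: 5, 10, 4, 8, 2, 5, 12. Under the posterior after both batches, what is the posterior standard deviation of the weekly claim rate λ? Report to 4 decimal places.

0.5726

With a Gamma(shape α, rate β) prior, the Poisson likelihood is conjugate: the posterior is Gamma(α + ΣXᵢ, β + n).
Batch 1: sum of counts S = 61 over n = 7 weeks.
After batch 1: Gamma(α+S, β+n) = Gamma(10.1+61, 4.9+7) = Gamma(71.1, 11.9).
Batch 2: sum of counts S = 46 over n = 7 weeks.
After batch 2: Gamma(α+S, β+n) = Gamma(71.1+46, 11.9+7) = Gamma(117.1, 18.9).
SD = √α/β = √117.1/18.9 = 0.5726.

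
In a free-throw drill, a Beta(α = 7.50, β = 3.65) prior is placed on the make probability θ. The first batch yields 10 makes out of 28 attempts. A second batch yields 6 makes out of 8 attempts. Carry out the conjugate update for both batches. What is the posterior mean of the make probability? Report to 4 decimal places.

0.4984

The Beta prior is conjugate to a Binomial/Bernoulli likelihood; the update adds successes to α and failures to β.
After batch 1: Beta(7.50+10, 3.65+18) = Beta(17.50, 21.65).
After batch 2: Beta(17.50+6, 21.65+2) = Beta(23.50, 23.65).
Posterior mean = α/(α+β) = 23.50/47.15 = 0.4984.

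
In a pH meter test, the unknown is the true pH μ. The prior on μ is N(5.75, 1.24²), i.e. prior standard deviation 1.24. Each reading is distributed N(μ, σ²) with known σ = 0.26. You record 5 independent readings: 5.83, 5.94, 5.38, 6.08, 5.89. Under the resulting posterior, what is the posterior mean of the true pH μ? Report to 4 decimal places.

For Normal data with known variance σ², a Normal(μ₀, σ₀²) prior on μ is conjugate. Posterior precision = 1/σ₀² + n/σ²; posterior mean is the precision-weighted average of μ₀ and x̄.
Σxᵢ = 5.83 + 5.94 + 5.38 + 6.08 + 5.89 = 29.12, so n·x̄ = 29.12.
σ₀² = 1.24² = 1.5376, σ² = 0.26² = 0.0676; σ² + n·σ₀² = 0.0676 + 5·1.5376 = 7.7556.
Posterior mean = (μ₀/σ₀² + n·x̄/σ²)/(1/σ₀² + n/σ²) = (σ²·μ₀ + σ₀²·n·x̄)/(σ² + n·σ₀²) = (0.0676·5.75 + 1.5376·29.12)/7.7556 = 45.163612/7.7556 = 5.8234.

5.8234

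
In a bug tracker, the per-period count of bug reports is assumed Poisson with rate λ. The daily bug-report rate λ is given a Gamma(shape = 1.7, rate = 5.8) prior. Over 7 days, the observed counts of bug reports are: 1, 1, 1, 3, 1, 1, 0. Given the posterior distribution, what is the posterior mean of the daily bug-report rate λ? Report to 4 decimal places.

0.7578

With a Gamma(shape α, rate β) prior, the Poisson likelihood is conjugate: the posterior is Gamma(α + ΣXᵢ, β + n).
Sum of counts S = 8 over n = 7 days.
Posterior: Gamma(α+S, β+n) = Gamma(1.7+8, 5.8+7) = Gamma(9.7, 12.8).
Posterior mean = α/β = 9.7/12.8 = 0.7578.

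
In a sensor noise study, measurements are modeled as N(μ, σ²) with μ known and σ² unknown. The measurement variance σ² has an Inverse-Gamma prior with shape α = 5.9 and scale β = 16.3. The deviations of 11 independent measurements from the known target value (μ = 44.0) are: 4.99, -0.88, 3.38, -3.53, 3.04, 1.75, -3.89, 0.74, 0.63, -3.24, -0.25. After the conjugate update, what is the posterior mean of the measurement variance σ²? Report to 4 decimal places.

5.8221

With known mean μ and an Inverse-Gamma(α, β) prior on σ², the Normal likelihood is conjugate: posterior is Inv-Gamma(α + n/2, β + Σ(xᵢ−μ)²/2).
Σ(xᵢ−μ)² = (4.99)² + (-0.88)² + (3.38)² + (-3.53)² + (3.04)² + (1.75)² + (-3.89)² + (0.74)² + (0.63)² + (-3.24)² + (-0.25)² = 88.5006.
Posterior: Inv-Gamma(5.9 + 11/2, 16.3 + 88.5006/2) = Inv-Gamma(11.40, 60.55030).
E[σ²|data] = β/(α−1) = 60.55030/10.40 = 5.8221.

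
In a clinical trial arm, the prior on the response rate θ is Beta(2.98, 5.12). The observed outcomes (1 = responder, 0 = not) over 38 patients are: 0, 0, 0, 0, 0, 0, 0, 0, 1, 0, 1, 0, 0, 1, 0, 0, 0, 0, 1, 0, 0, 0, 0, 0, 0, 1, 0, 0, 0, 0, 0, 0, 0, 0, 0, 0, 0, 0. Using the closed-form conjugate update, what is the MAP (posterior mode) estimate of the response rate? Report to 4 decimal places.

0.1583

The Beta prior is conjugate to a Binomial/Bernoulli likelihood; the update adds successes to α and failures to β.
Posterior: Beta(α+k, β+n−k) = Beta(2.98+5, 5.12+33) = Beta(7.98, 38.12).
Mode of Beta(a,b) for a,b>1 is (a−1)/(a+b−2) = 6.98/44.10 = 0.1583.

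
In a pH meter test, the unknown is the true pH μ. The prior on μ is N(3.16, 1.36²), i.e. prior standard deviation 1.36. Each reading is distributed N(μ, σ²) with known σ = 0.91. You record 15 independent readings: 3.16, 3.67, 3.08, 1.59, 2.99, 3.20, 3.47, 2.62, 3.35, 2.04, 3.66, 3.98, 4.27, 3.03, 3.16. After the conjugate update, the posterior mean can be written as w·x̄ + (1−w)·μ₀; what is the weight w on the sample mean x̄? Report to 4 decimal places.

0.9710

For Normal data with known variance σ², a Normal(μ₀, σ₀²) prior on μ is conjugate. Posterior precision = 1/σ₀² + n/σ²; posterior mean is the precision-weighted average of μ₀ and x̄.
σ₀² = 1.36² = 1.8496, σ² = 0.91² = 0.8281. Prior precision 1/σ₀² = 1/1.8496; data precision n/σ² = 15/0.8281.
w = (n/σ²)/(1/σ₀² + n/σ²) = n·σ₀²/(σ² + n·σ₀²) = 15·1.8496/(0.8281 + 15·1.8496) = 27.744/28.5721 = 0.9710.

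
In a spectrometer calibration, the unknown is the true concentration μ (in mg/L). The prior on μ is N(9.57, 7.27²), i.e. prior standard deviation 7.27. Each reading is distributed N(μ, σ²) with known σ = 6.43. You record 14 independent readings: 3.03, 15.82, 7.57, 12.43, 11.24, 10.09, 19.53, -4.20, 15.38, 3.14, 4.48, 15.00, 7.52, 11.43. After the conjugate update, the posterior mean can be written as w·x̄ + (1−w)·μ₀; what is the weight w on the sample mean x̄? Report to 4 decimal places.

For Normal data with known variance σ², a Normal(μ₀, σ₀²) prior on μ is conjugate. Posterior precision = 1/σ₀² + n/σ²; posterior mean is the precision-weighted average of μ₀ and x̄.
σ₀² = 7.27² = 52.8529, σ² = 6.43² = 41.3449. Prior precision 1/σ₀² = 1/52.8529; data precision n/σ² = 14/41.3449.
w = (n/σ²)/(1/σ₀² + n/σ²) = n·σ₀²/(σ² + n·σ₀²) = 14·52.8529/(41.3449 + 14·52.8529) = 739.9406/781.2855 = 0.9471.

0.9471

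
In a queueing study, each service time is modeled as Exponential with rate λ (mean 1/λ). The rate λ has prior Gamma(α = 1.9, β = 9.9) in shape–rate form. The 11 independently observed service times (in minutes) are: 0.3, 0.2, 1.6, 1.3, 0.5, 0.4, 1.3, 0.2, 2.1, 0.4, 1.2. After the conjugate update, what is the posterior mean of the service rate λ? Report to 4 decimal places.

With a Gamma(shape α, rate β) prior on the exponential rate λ, the posterior after n observations with total T = Σxᵢ is Gamma(α+n, β+T).
Sum of observations T = 9.5 minutes; n = 11.
Posterior: Gamma(1.9+11, 9.9+9.5) = Gamma(12.9, 19.4).
Posterior mean of λ = α/β = 12.9/19.4 = 0.6649.

0.6649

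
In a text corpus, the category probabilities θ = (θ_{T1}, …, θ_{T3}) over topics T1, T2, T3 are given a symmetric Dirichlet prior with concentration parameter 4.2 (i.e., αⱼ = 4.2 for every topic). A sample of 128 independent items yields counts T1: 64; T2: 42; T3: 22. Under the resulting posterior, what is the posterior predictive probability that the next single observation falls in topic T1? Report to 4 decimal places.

The Dirichlet prior is conjugate to the Multinomial likelihood: each posterior αⱼ = prior αⱼ + observed count nⱼ.
Posterior concentration: (68.2, 46.2, 26.2), total = 140.6.
P(next = T1 | data) = α_{T1}/Σα = 0.4851.

0.4851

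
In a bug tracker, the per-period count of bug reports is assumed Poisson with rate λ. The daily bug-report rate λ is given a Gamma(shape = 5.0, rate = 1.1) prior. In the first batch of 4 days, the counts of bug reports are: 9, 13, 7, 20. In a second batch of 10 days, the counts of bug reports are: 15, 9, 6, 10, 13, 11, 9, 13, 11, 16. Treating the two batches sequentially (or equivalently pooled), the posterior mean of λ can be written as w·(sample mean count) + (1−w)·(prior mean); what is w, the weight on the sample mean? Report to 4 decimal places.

With a Gamma(shape α, rate β) prior, the Poisson likelihood is conjugate: the posterior is Gamma(α + ΣXᵢ, β + n).
Total number of days: n = 4 + 10 = 14.
Posterior mean = (α₀+S)/(β₀+n) = [n/(β₀+n)]·(S/n) + [β₀/(β₀+n)]·(α₀/β₀), so only n and β₀ enter the weight.
Weight on data w = n/(β₀+n) = 14/(1.1+14) = 14/15.1 = 0.9272.

0.9272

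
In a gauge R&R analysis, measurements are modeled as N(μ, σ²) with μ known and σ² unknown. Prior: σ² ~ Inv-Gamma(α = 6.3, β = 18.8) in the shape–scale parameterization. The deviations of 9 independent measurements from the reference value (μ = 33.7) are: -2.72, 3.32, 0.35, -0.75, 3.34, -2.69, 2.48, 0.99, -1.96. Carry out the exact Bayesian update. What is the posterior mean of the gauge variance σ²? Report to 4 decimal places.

With known mean μ and an Inverse-Gamma(α, β) prior on σ², the Normal likelihood is conjugate: posterior is Inv-Gamma(α + n/2, β + Σ(xᵢ−μ)²/2).
Σ(xᵢ−μ)² = (-2.72)² + (3.32)² + (0.35)² + (-0.75)² + (3.34)² + (-2.69)² + (2.48)² + (0.99)² + (-1.96)² = 48.4696.
Posterior: Inv-Gamma(6.3 + 9/2, 18.8 + 48.4696/2) = Inv-Gamma(10.80, 43.03480).
E[σ²|data] = β/(α−1) = 43.03480/9.80 = 4.3913.

4.3913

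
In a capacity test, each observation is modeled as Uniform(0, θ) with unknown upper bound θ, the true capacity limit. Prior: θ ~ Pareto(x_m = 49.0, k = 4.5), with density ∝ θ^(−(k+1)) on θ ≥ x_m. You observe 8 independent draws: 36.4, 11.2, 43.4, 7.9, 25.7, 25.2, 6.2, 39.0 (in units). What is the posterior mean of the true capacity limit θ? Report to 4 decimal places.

53.2609

A Pareto(scale x_m, shape k) prior on the upper bound θ of Uniform(0, θ) is conjugate: posterior is Pareto(max(x_m, max xᵢ), k + n).
Sample maximum = 43.4; prior scale x_m = 49.0 → posterior scale = max = 49.0.
Posterior shape = 4.5 + 8 = 12.5.
E[θ|data] = k·x_m/(k−1) = 12.5·49.0/11.5 = 53.2609.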